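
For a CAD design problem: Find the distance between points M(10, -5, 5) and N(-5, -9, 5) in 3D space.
d = √[(-15)² + (-4)² + (0)²] = √241 = 15.52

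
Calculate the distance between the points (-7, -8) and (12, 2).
Using the distance formula: d = sqrt((x₂-x₁)² + (y₂-y₁)²)
dx = 12 - (-7) = 19
dy = 2 - (-8) = 10
d = sqrt(19² + 10²) = sqrt(361 + 100) = sqrt(461) = 21.47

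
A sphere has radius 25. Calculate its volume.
Volume = (4/3) * pi * r³
Volume = (4/3) * pi * 25³
Volume = (4/3) * pi * 15625
Volume = 65449.85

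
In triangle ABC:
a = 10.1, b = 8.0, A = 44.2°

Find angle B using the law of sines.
sin(B)/b = sin(A)/a
sin(B) = b·sin(A)/a = 8.0·sin(44.2°)/10.1 = 0.552210
B = arcsin(0.552210) = 33.52°  (b ≤ a, so B ≤ A and the acute solution is unique)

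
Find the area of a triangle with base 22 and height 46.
Area = (1/2) * base * height
Area = (1/2) * 22 * 46
Area = 506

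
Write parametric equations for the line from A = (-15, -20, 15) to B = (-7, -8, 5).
Direction vector d = B - A = (8, 12, -10)
x = -15 + 8t, y = -20 + 12t, z = 15 - 10t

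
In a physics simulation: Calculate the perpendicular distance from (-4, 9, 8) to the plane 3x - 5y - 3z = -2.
d = |3(-4) + (-5)(9) + (-3)(8) - (-2)| / √(3² + (-5)² + (-3)²) = 79/√43 = 12.05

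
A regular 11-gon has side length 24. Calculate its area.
For a regular 11-gon with side length s = 24:
Apothem a = s / (2*tan(pi/11)) = 24 / (2*tan(pi/11)) ≈ 40.86825
Perimeter P = 11 * 24 = 264
Area = (1/2) * P * a = (1/2) * 264 * 40.86825 = 5394.61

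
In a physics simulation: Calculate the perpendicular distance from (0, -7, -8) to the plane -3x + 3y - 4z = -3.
d = |(-3)(0) + 3(-7) + (-4)(-8) - (-3)| / √((-3)² + 3² + (-4)²) = 14/√34 = 2.401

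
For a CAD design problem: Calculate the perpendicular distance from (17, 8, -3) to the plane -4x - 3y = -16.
d = |(-4)(17) + (-3)(8) + 0(-3) - (-16)| / √((-4)² + (-3)² + 0²) = 76/√25 = 15.2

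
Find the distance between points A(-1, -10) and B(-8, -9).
Using the distance formula: d = sqrt((x₂-x₁)² + (y₂-y₁)²)
dx = (-8) - (-1) = -7
dy = (-9) - (-10) = 1
d = sqrt((-7)² + 1²) = sqrt(49 + 1) = sqrt(50) = 7.07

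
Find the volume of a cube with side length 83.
Volume = s³
Volume = 83³
Volume = 571787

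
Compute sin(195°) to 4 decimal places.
sin(195 degrees) = -0.2588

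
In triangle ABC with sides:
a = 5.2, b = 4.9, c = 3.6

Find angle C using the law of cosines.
cos(C) = (a² + b² - c²)/(2ab)
cos(C) = (5.2² + 4.9² - 3.6²)/(2·5.2·4.9) = 38.09/50.96 = 0.747449
C = arccos(0.747449) = 41.63°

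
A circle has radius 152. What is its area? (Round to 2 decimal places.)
Area = pi * r²
Area = pi * 152²
Area = pi * 23104
Area = 72583.36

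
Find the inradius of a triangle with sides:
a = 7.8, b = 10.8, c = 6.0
s = (a+b+c)/2 = (7.8+10.8+6.0)/2 = 12.3
Area = √(s(s-a)(s-b)(s-c)) = √(12.3·4.5·1.5·6.3) = 22.8705
r = Area/s = 22.8705/12.3 = 1.859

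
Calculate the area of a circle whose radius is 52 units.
Area = pi * r²
Area = pi * 52²
Area = pi * 2704
Area = 8494.87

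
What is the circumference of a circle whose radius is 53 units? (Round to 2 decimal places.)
Circumference = 2 * pi * r
Circumference = 2 * pi * 53
Circumference = 333.01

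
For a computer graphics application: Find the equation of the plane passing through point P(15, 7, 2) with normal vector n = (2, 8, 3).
d = n·P = (2)(15) + (8)(7) + (3)(2) = 92
Plane: 2x + 8y + 3z = 92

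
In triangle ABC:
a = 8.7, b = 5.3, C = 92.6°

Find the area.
Using A = ½ab·sin(C):
A = ½·8.7·5.3·sin(92.6°) = ½·46.11·0.998971 = 23.03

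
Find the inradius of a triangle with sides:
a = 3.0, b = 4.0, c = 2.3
s = (a+b+c)/2 = (3.0+4.0+2.3)/2 = 4.65
Area = √(s(s-a)(s-b)(s-c)) = √(4.65·1.65·0.65·2.35) = 3.42341
r = Area/s = 3.42341/4.65 = 0.7362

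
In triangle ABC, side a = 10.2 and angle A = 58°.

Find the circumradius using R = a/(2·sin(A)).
R = a/(2·sin(A)) = 10.2/(2·sin(58°))
R = 10.2/(2·0.848048) = 10.2/1.696096 = 6.014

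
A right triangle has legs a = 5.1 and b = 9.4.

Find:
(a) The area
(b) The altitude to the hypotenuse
(a) Area = ½ab = ½·5.1·9.4 = 23.97
(b) Hypotenuse c = √(5.1² + 9.4²) = √114.37 = 10.6944
    Area = ½·c·h_c  →  h_c = 2·Area/c = 2·23.97/10.6944 = 4.483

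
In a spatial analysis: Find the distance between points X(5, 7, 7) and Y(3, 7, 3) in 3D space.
d = √[(-2)² + (0)² + (-4)²] = √20 = 4.472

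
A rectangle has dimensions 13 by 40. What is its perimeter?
Perimeter = 2 * (length + width)
Perimeter = 2 * (13 + 40)
Perimeter = 2 * 53
Perimeter = 106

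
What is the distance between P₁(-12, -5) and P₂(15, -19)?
Using the distance formula: d = sqrt((x₂-x₁)² + (y₂-y₁)²)
dx = 15 - (-12) = 27
dy = (-19) - (-5) = -14
d = sqrt(27² + (-14)²) = sqrt(729 + 196) = sqrt(925) = 30.41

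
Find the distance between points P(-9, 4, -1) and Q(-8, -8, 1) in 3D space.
d = √[(1)² + (-12)² + (2)²] = √149 = 12.21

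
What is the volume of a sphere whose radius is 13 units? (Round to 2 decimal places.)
Volume = (4/3) * pi * r³
Volume = (4/3) * pi * 13³
Volume = (4/3) * pi * 2197
Volume = 9202.77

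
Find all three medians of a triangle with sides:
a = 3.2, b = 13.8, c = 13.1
Using m_x = ½√(2y² + 2z² - x²):
m_a = ½√(2·13.8² + 2·13.1² - 3.2²) = ½√713.86 = 13.36
m_b = ½√(2·3.2² + 2·13.1² - 13.8²) = ½√173.26 = 6.581
m_c = ½√(2·3.2² + 2·13.8² - 13.1²) = ½√229.75 = 7.579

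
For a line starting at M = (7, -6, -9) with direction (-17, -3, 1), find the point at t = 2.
P(2) = (7 + (-17)(2), -6 + (-3)(2), -9 + 1(2)) = (-27, -12, -7)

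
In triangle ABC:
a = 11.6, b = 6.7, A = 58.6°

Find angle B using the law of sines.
sin(B)/b = sin(A)/a
sin(B) = b·sin(A)/a = 6.7·sin(58.6°)/11.6 = 0.492999
B = arcsin(0.492999) = 29.54°  (b ≤ a, so B ≤ A and the acute solution is unique)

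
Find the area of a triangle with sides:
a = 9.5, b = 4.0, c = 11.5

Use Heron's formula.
s = (a+b+c)/2 = (9.5+4.0+11.5)/2 = 12.5
A = √(s(s-a)(s-b)(s-c)) = √(12.5·3·8.5·1)
A = √318.75 = 17.85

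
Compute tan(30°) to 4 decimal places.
tan(30 degrees) = sqrt(3)/3
Decimal approximation: 0.5774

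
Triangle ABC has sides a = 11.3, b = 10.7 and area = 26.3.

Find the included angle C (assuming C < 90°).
Area = ½ab·sin(C)  →  sin(C) = 2·Area/(ab)
sin(C) = 2·26.3/(11.3·10.7) = 0.435034
C = arcsin(0.435034) = 25.79°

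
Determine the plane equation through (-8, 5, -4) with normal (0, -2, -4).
d = n·P = (0)(-8) + (-2)(5) + (-4)(-4) = 6
Plane: -2y - 4z = 6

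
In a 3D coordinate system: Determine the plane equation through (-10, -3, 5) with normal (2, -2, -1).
d = n·P = (2)(-10) + (-2)(-3) + (-1)(5) = -19
Plane: 2x - 2y - z = -19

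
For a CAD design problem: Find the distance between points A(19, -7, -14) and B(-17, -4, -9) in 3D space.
d = √[(-36)² + (3)² + (5)²] = √1330 = 36.47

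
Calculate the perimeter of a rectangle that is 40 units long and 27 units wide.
Perimeter = 2 * (length + width)
Perimeter = 2 * (40 + 27)
Perimeter = 2 * 67
Perimeter = 134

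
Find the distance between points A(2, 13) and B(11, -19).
Using the distance formula: d = sqrt((x₂-x₁)² + (y₂-y₁)²)
dx = 11 - 2 = 9
dy = (-19) - 13 = -32
d = sqrt(9² + (-32)²) = sqrt(81 + 1024) = sqrt(1105) = 33.24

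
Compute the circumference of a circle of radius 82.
Circumference = 2 * pi * r
Circumference = 2 * pi * 82
Circumference = 515.22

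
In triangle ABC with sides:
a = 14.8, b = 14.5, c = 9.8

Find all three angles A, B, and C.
By the law of cosines:
cos(A) = (b² + c² - a²)/(2bc) = 0.307002  →  A = 72.12°
cos(B) = (a² + c² - b²)/(2ac) = 0.361383  →  B = 68.81°
cos(C) = (a² + b² - c²)/(2ab) = 0.776445  →  C = 39.06°
Check: A + B + C = 180.0° ✓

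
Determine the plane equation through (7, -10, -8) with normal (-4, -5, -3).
d = n·P = (-4)(7) + (-5)(-10) + (-3)(-8) = 46
Plane: -4x - 5y - 3z = 46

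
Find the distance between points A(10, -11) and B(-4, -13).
Using the distance formula: d = sqrt((x₂-x₁)² + (y₂-y₁)²)
dx = (-4) - 10 = -14
dy = (-13) - (-11) = -2
d = sqrt((-14)² + (-2)²) = sqrt(196 + 4) = sqrt(200) = 14.14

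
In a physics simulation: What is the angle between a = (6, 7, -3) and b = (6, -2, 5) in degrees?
a·b = 7, |a|² = 94, |b|² = 65
cos θ = 7/√6110 ≈ 0.08955
θ ≈ 84.86°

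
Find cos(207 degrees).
cos(207 degrees) = -0.891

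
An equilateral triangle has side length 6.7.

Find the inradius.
For an equilateral triangle, r = s/(2√3) where s is the side.
r = 6.7/(2√3) = 6.7/3.464102 = 1.934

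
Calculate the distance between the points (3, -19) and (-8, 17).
Using the distance formula: d = sqrt((x₂-x₁)² + (y₂-y₁)²)
dx = (-8) - 3 = -11
dy = 17 - (-19) = 36
d = sqrt((-11)² + 36²) = sqrt(121 + 1296) = sqrt(1417) = 37.64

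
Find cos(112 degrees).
cos(112 degrees) = -0.3746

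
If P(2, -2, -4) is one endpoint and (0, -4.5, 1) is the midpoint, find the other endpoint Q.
Q = (2×0 - 2, 2×(-4.5) - (-2), 2×1 - (-4)) = (-2, -7, 6)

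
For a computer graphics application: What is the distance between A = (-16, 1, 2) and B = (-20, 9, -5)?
d = √[(-4)² + (8)² + (-7)²] = √129 = 11.36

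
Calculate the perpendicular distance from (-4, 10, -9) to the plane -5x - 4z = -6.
d = |(-5)(-4) + 0(10) + (-4)(-9) - (-6)| / √((-5)² + 0² + (-4)²) = 62/√41 = 9.683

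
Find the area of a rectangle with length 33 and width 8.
Area = length * width
Area = 33 * 8
Area = 264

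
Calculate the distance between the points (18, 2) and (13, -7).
Using the distance formula: d = sqrt((x₂-x₁)² + (y₂-y₁)²)
dx = 13 - 18 = -5
dy = (-7) - 2 = -9
d = sqrt((-5)² + (-9)²) = sqrt(25 + 81) = sqrt(106) = 10.30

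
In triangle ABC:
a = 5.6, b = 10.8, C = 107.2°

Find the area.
Using A = ½ab·sin(C):
A = ½·5.6·10.8·sin(107.2°) = ½·60.48·0.955278 = 28.89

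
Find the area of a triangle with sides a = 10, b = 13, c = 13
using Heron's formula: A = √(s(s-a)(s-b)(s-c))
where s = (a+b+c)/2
s = (10+13+13)/2 = 18
A = √(18·8·5·5) = √3600 = 60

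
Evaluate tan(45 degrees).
tan(45 degrees) = 1
Decimal approximation: 1.0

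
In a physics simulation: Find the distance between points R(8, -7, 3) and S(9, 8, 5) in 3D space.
d = √[(1)² + (15)² + (2)²] = √230 = 15.17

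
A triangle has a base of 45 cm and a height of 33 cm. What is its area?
Area = (1/2) * base * height
Area = (1/2) * 45 * 33
Area = 742.50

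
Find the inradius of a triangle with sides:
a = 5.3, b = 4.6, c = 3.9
s = (a+b+c)/2 = (5.3+4.6+3.9)/2 = 6.9
Area = √(s(s-a)(s-b)(s-c)) = √(6.9·1.6·2.3·3) = 8.72789
r = Area/s = 8.72789/6.9 = 1.265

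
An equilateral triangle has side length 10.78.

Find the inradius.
For an equilateral triangle, r = s/(2√3) where s is the side.
r = 10.78/(2√3) = 10.78/3.464102 = 3.112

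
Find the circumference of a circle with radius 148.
Circumference = 2 * pi * r
Circumference = 2 * pi * 148
Circumference = 929.91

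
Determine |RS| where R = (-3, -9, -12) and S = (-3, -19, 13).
d = √[(0)² + (-10)² + (25)²] = √725 = 26.93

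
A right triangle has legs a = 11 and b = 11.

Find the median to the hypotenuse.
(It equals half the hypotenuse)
Hypotenuse c = √(11² + 11²) = √242 = 15.5563
Median to hypotenuse = c/2 = 7.778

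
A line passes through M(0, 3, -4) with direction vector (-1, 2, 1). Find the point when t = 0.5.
P(0.5) = (0 + (-1)(0.5), 3 + 2(0.5), -4 + 1(0.5)) = (-0.5, 4, -3.5)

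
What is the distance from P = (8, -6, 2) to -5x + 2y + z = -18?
d = |(-5)(8) + 2(-6) + 1(2) - (-18)| / √((-5)² + 2² + 1²) = 32/√30 = 5.842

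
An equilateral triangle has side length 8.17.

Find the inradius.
For an equilateral triangle, r = s/(2√3) where s is the side.
r = 8.17/(2√3) = 8.17/3.464102 = 2.358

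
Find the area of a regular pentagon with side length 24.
For a regular 5-gon with side length s = 24:
Apothem a = s / (2*tan(pi/5)) = 24 / (2*tan(pi/5)) ≈ 16.51658
Perimeter P = 5 * 24 = 120
Area = (1/2) * P * a = (1/2) * 120 * 16.51658 = 990.99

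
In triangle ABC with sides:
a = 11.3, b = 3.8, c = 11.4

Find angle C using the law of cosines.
cos(C) = (a² + b² - c²)/(2ab)
cos(C) = (11.3² + 3.8² - 11.4²)/(2·11.3·3.8) = 12.17/85.88 = 0.141709
C = arccos(0.141709) = 81.85°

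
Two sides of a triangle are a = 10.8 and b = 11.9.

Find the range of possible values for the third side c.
By the triangle inequality: |a - b| < c < a + b
|10.8 - 11.9| < c < 10.8 + 11.9
1.1 < c < 22.7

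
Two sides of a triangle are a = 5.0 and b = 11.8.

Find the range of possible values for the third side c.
By the triangle inequality: |a - b| < c < a + b
|5.0 - 11.8| < c < 5.0 + 11.8
6.8 < c < 16.8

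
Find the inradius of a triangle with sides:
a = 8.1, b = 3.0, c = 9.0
s = (a+b+c)/2 = (8.1+3.0+9.0)/2 = 10.05
Area = √(s(s-a)(s-b)(s-c)) = √(10.05·1.95·7.05·1.05) = 12.0445
r = Area/s = 12.0445/10.05 = 1.198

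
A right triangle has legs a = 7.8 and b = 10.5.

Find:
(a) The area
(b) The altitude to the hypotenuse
(a) Area = ½ab = ½·7.8·10.5 = 40.95
(b) Hypotenuse c = √(7.8² + 10.5²) = √171.09 = 13.0801
    Area = ½·c·h_c  →  h_c = 2·Area/c = 2·40.95/13.0801 = 6.261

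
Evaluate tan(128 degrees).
tan(128 degrees) = -1.2799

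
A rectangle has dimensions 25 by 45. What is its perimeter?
Perimeter = 2 * (length + width)
Perimeter = 2 * (25 + 45)
Perimeter = 2 * 70
Perimeter = 140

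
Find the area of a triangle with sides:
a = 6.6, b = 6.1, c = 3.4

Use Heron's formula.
s = (a+b+c)/2 = (6.6+6.1+3.4)/2 = 8.05
A = √(s(s-a)(s-b)(s-c)) = √(8.05·1.45·1.95·4.65)
A = √105.84 = 10.29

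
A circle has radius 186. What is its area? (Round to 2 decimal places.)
Area = pi * r²
Area = pi * 186²
Area = pi * 34596
Area = 108686.54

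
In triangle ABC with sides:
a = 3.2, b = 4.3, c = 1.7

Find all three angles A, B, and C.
By the law of cosines:
cos(A) = (b² + c² - a²)/(2bc) = 0.761970  →  A = 40.36°
cos(B) = (a² + c² - b²)/(2ac) = -0.492647  →  B = 119.5°
cos(C) = (a² + b² - c²)/(2ab) = 0.938953  →  C = 20.12°
Check: A + B + C = 180.0° ✓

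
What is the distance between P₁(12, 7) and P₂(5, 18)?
Using the distance formula: d = sqrt((x₂-x₁)² + (y₂-y₁)²)
dx = 5 - 12 = -7
dy = 18 - 7 = 11
d = sqrt((-7)² + 11²) = sqrt(49 + 121) = sqrt(170) = 13.04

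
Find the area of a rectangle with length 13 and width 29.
Area = length * width
Area = 13 * 29
Area = 377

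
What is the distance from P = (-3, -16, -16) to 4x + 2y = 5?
d = |4(-3) + 2(-16) + 0(-16) - (5)| / √(4² + 2² + 0²) = 49/√20 = 10.96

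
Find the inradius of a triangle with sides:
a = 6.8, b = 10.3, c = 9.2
s = (a+b+c)/2 = (6.8+10.3+9.2)/2 = 13.15
Area = √(s(s-a)(s-b)(s-c)) = √(13.15·6.35·2.85·3.95) = 30.6599
r = Area/s = 30.6599/13.15 = 2.332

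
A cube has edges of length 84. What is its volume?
Volume = s³
Volume = 84³
Volume = 592704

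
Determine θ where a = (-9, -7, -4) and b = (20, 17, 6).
a·b = -323, |a|² = 146, |b|² = 725
cos θ = -323/√105850 ≈ -0.9928
θ ≈ 173.1°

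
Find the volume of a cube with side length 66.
Volume = s³
Volume = 66³
Volume = 287496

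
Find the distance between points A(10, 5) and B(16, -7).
Using the distance formula: d = sqrt((x₂-x₁)² + (y₂-y₁)²)
dx = 16 - 10 = 6
dy = (-7) - 5 = -12
d = sqrt(6² + (-12)²) = sqrt(36 + 144) = sqrt(180) = 13.42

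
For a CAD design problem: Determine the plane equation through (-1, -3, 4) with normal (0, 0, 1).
d = n·P = (0)(-1) + (0)(-3) + (1)(4) = 4
Plane: z = 4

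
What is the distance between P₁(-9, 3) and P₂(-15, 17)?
Using the distance formula: d = sqrt((x₂-x₁)² + (y₂-y₁)²)
dx = (-15) - (-9) = -6
dy = 17 - 3 = 14
d = sqrt((-6)² + 14²) = sqrt(36 + 196) = sqrt(232) = 15.23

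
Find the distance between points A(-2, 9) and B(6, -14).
Using the distance formula: d = sqrt((x₂-x₁)² + (y₂-y₁)²)
dx = 6 - (-2) = 8
dy = (-14) - 9 = -23
d = sqrt(8² + (-23)²) = sqrt(64 + 529) = sqrt(593) = 24.35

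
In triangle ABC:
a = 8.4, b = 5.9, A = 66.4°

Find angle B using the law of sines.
sin(B)/b = sin(A)/a
sin(B) = b·sin(A)/a = 5.9·sin(66.4°)/8.4 = 0.643636
B = arcsin(0.643636) = 40.06°  (b ≤ a, so B ≤ A and the acute solution is unique)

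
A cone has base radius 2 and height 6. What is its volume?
Volume = (1/3) * pi * r² * h
Volume = (1/3) * pi * 2² * 6
Volume = (1/3) * pi * 4 * 6
Volume = (1/3) * pi * 24
Volume = 25.13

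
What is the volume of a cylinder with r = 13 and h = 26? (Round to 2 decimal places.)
Volume = pi * r² * h
Volume = pi * 13² * 26
Volume = pi * 169 * 26
Volume = pi * 4394
Volume = 13804.16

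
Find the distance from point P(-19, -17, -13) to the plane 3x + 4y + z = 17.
d = |3(-19) + 4(-17) + 1(-13) - (17)| / √(3² + 4² + 1²) = 155/√26 = 30.4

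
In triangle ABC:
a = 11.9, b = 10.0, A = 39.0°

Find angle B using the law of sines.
sin(B)/b = sin(A)/a
sin(B) = b·sin(A)/a = 10.0·sin(39.0°)/11.9 = 0.528841
B = arcsin(0.528841) = 31.93°  (b ≤ a, so B ≤ A and the acute solution is unique)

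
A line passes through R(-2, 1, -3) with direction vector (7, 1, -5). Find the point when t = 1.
P(1) = (-2 + 7(1), 1 + 1(1), -3 + (-5)(1)) = (5, 2, -8)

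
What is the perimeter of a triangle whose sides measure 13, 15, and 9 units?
Perimeter = sum of all sides
Perimeter = 13 + 15 + 9
Perimeter = 37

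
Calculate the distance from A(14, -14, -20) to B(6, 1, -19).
d = √[(-8)² + (15)² + (1)²] = √290 = 17.03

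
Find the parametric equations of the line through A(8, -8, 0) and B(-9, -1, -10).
Direction vector d = B - A = (-17, 7, -10)
x = 8 - 17t, y = -8 + 7t, z = 0 - 10t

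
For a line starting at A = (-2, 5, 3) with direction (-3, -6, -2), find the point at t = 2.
P(2) = (-2 + (-3)(2), 5 + (-6)(2), 3 + (-2)(2)) = (-8, -7, -1)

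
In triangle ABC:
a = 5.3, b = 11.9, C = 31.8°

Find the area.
Using A = ½ab·sin(C):
A = ½·5.3·11.9·sin(31.8°) = ½·63.07·0.526956 = 16.62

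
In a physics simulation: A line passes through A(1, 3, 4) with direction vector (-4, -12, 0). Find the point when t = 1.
P(1) = (1 + (-4)(1), 3 + (-12)(1), 4 + 0(1)) = (-3, -9, 4)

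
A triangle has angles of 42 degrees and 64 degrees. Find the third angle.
Sum of angles in a triangle = 180 degrees
Third angle = 180 - 42 - 64
Third angle = 74 degrees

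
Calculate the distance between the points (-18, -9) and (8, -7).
Using the distance formula: d = sqrt((x₂-x₁)² + (y₂-y₁)²)
dx = 8 - (-18) = 26
dy = (-7) - (-9) = 2
d = sqrt(26² + 2²) = sqrt(676 + 4) = sqrt(680) = 26.08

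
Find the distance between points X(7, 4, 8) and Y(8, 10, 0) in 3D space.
d = √[(1)² + (6)² + (-8)²] = √101 = 10.05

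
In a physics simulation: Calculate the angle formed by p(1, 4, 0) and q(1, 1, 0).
p·q = 5, |p|² = 17, |q|² = 2
cos θ = 5/√34 ≈ 0.8575
θ ≈ 30.96°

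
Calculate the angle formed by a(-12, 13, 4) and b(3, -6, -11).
a·b = -158, |a|² = 329, |b|² = 166
cos θ = -158/√54614 ≈ -0.6761
θ ≈ 132.5°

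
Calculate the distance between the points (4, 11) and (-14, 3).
Using the distance formula: d = sqrt((x₂-x₁)² + (y₂-y₁)²)
dx = (-14) - 4 = -18
dy = 3 - 11 = -8
d = sqrt((-18)² + (-8)²) = sqrt(324 + 64) = sqrt(388) = 19.70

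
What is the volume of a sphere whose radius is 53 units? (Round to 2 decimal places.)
Volume = (4/3) * pi * r³
Volume = (4/3) * pi * 53³
Volume = (4/3) * pi * 148877
Volume = 623614.52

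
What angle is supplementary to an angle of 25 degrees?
Supplementary angles sum to 180 degrees.
Other angle = 180 - 25
Other angle = 155 degrees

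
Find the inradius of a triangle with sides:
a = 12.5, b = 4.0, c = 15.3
s = (a+b+c)/2 = (12.5+4.0+15.3)/2 = 15.9
Area = √(s(s-a)(s-b)(s-c)) = √(15.9·3.4·11.9·0.6) = 19.6466
r = Area/s = 19.6466/15.9 = 1.236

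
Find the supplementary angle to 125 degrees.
Supplementary angles sum to 180 degrees.
Other angle = 180 - 125
Other angle = 55 degrees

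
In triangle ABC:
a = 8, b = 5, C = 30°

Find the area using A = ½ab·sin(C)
A = ½·8·5·sin(30°) = ½·40·0.500000 = 10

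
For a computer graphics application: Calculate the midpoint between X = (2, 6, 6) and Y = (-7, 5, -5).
Midpoint = ((2-7)/2, (6+5)/2, (6-5)/2) = (-2.5, 5.5, 0.5)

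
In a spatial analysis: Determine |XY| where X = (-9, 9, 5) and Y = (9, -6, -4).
d = √[(18)² + (-15)² + (-9)²] = √630 = 25.1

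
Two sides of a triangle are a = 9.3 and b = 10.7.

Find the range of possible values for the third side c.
By the triangle inequality: |a - b| < c < a + b
|9.3 - 10.7| < c < 9.3 + 10.7
1.4 < c < 20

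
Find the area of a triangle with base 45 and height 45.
Area = (1/2) * base * height
Area = (1/2) * 45 * 45
Area = 1012.50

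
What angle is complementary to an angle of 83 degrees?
Complementary angles sum to 90 degrees.
Other angle = 90 - 83
Other angle = 7 degrees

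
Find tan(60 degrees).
tan(60 degrees) = sqrt(3)
Decimal approximation: 1.7321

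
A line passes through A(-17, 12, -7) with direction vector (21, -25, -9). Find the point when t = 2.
P(2) = (-17 + 21(2), 12 + (-25)(2), -7 + (-9)(2)) = (25, -38, -25)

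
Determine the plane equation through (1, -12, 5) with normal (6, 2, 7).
d = n·P = (6)(1) + (2)(-12) + (7)(5) = 17
Plane: 6x + 2y + 7z = 17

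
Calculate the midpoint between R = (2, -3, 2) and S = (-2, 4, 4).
Midpoint = ((2-2)/2, (-3+4)/2, (2+4)/2) = (0, 0.5, 3)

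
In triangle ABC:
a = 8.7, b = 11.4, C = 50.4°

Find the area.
Using A = ½ab·sin(C):
A = ½·8.7·11.4·sin(50.4°) = ½·99.18·0.770513 = 38.21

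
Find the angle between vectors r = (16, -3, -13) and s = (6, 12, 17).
r·s = -161, |r|² = 434, |s|² = 469
cos θ = -161/√203546 ≈ -0.3569
θ ≈ 110.9°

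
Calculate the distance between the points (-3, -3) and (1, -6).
Using the distance formula: d = sqrt((x₂-x₁)² + (y₂-y₁)²)
dx = 1 - (-3) = 4
dy = (-6) - (-3) = -3
d = sqrt(4² + (-3)²) = sqrt(16 + 9) = sqrt(25) = 5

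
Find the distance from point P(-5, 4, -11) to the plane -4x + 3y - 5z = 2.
d = |(-4)(-5) + 3(4) + (-5)(-11) - (2)| / √((-4)² + 3² + (-5)²) = 85/√50 = 12.02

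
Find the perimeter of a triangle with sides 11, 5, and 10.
Perimeter = sum of all sides
Perimeter = 11 + 5 + 10
Perimeter = 26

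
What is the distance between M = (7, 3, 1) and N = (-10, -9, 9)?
d = √[(-17)² + (-12)² + (8)²] = √497 = 22.29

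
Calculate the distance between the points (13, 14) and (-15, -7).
Using the distance formula: d = sqrt((x₂-x₁)² + (y₂-y₁)²)
dx = (-15) - 13 = -28
dy = (-7) - 14 = -21
d = sqrt((-28)² + (-21)²) = sqrt(784 + 441) = sqrt(1225) = 35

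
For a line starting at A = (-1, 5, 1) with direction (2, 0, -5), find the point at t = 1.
P(1) = (-1 + 2(1), 5 + 0(1), 1 + (-5)(1)) = (1, 5, -4)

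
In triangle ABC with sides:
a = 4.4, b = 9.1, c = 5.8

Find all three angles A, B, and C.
By the law of cosines:
cos(A) = (b² + c² - a²)/(2bc) = 0.919761  →  A = 23.11°
cos(B) = (a² + c² - b²)/(2ac) = -0.584052  →  B = 125.7°
cos(C) = (a² + b² - c²)/(2ab) = 0.855769  →  C = 31.16°
Check: A + B + C = 180.0° ✓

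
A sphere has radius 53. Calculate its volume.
Volume = (4/3) * pi * r³
Volume = (4/3) * pi * 53³
Volume = (4/3) * pi * 148877
Volume = 623614.52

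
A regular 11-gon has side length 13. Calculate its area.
For a regular 11-gon with side length s = 13:
Apothem a = s / (2*tan(pi/11)) = 13 / (2*tan(pi/11)) ≈ 22.13697
Perimeter P = 11 * 13 = 143
Area = (1/2) * P * a = (1/2) * 143 * 22.13697 = 1582.79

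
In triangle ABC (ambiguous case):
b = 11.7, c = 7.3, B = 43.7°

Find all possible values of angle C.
sin(C)/c = sin(B)/b  →  sin(C) = c·sin(B)/b = 7.3·sin(43.7°)/11.7 = 0.431063
C₁ = arcsin(0.431063) = 25.54°,  C₂ = 180° - C₁ = 154.46°
Check C₂: A = 180° - 43.7° - 154.46° = -18.16° ≤ 0, rejected
C = 25.54° (one solution)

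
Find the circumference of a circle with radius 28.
Circumference = 2 * pi * r
Circumference = 2 * pi * 28
Circumference = 175.93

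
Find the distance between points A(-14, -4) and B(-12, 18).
Using the distance formula: d = sqrt((x₂-x₁)² + (y₂-y₁)²)
dx = (-12) - (-14) = 2
dy = 18 - (-4) = 22
d = sqrt(2² + 22²) = sqrt(4 + 484) = sqrt(488) = 22.09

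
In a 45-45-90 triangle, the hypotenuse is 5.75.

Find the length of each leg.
In a 45-45-90 triangle, hypotenuse = leg·√2  →  leg = hypotenuse/√2
leg = 5.75/√2 = 4.066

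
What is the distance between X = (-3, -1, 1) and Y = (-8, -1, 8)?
d = √[(-5)² + (0)² + (7)²] = √74 = 8.602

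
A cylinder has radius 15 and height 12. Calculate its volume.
Volume = pi * r² * h
Volume = pi * 15² * 12
Volume = pi * 225 * 12
Volume = pi * 2700
Volume = 8482.30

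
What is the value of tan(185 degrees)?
tan(185 degrees) = 0.0875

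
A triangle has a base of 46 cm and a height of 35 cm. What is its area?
Area = (1/2) * base * height
Area = (1/2) * 46 * 35
Area = 805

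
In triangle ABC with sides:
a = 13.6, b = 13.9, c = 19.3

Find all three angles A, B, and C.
By the law of cosines:
cos(A) = (b² + c² - a²)/(2bc) = 0.709621  →  A = 44.8°
cos(B) = (a² + c² - b²)/(2ac) = 0.693843  →  B = 46.06°
cos(C) = (a² + b² - c²)/(2ab) = 0.015023  →  C = 89.14°
Check: A + B + C = 180.0° ✓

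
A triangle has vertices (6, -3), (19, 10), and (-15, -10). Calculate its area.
Using the coordinate formula: Area = (1/2)|x₁(y₂-y₃) + x₂(y₃-y₁) + x₃(y₁-y₂)|
Area = (1/2)|6(10-(-10)) + 19((-10)-(-3)) + (-15)((-3)-10)|
Area = (1/2)|6*20 + 19*(-7) + (-15)*(-13)|
Area = (1/2)|120 + (-133) + 195|
Area = (1/2)*182 = 91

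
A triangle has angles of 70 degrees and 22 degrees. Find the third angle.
Sum of angles in a triangle = 180 degrees
Third angle = 180 - 70 - 22
Third angle = 88 degrees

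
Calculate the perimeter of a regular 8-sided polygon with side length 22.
Perimeter = number of sides * side length
Perimeter = 8 * 22
Perimeter = 176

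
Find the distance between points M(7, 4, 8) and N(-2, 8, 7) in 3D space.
d = √[(-9)² + (4)² + (-1)²] = √98 = 9.899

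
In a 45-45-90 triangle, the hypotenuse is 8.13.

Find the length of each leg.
In a 45-45-90 triangle, hypotenuse = leg·√2  →  leg = hypotenuse/√2
leg = 8.13/√2 = 5.749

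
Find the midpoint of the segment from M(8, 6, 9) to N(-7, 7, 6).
Midpoint = ((8-7)/2, (6+7)/2, (9+6)/2) = (0.5, 6.5, 7.5)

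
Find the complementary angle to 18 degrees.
Complementary angles sum to 90 degrees.
Other angle = 90 - 18
Other angle = 72 degrees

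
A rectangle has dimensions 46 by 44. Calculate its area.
Area = length * width
Area = 46 * 44
Area = 2024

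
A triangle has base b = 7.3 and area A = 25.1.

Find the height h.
A = ½bh  →  h = 2A/b
h = 2·25.1/7.3 = 6.877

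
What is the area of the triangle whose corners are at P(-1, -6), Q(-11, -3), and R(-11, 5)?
Using the coordinate formula: Area = (1/2)|x₁(y₂-y₃) + x₂(y₃-y₁) + x₃(y₁-y₂)|
Area = (1/2)|(-1)((-3)-5) + (-11)(5-(-6)) + (-11)((-6)-(-3))|
Area = (1/2)|(-1)*(-8) + (-11)*11 + (-11)*(-3)|
Area = (1/2)|8 + (-121) + 33|
Area = (1/2)*80 = 40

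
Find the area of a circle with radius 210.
Area = pi * r²
Area = pi * 210²
Area = pi * 44100
Area = 138544.24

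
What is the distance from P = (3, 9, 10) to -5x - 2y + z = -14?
d = |(-5)(3) + (-2)(9) + 1(10) - (-14)| / √((-5)² + (-2)² + 1²) = 9/√30 = 1.643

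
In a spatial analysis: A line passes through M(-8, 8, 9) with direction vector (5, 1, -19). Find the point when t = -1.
P(-1) = (-8 + 5(-1), 8 + 1(-1), 9 + (-19)(-1)) = (-13, 7, 28)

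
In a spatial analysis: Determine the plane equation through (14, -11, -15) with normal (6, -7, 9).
d = n·P = (6)(14) + (-7)(-11) + (9)(-15) = 26
Plane: 6x - 7y + 9z = 26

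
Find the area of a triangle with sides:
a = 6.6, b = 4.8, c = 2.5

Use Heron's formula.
s = (a+b+c)/2 = (6.6+4.8+2.5)/2 = 6.95
A = √(s(s-a)(s-b)(s-c)) = √(6.95·0.35·2.15·4.45)
A = √23.2729 = 4.824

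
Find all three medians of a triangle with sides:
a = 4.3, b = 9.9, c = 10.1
Using m_x = ½√(2y² + 2z² - x²):
m_a = ½√(2·9.9² + 2·10.1² - 4.3²) = ½√381.55 = 9.767
m_b = ½√(2·4.3² + 2·10.1² - 9.9²) = ½√142.99 = 5.979
m_c = ½√(2·4.3² + 2·9.9² - 10.1²) = ½√130.99 = 5.723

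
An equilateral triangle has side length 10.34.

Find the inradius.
For an equilateral triangle, r = s/(2√3) where s is the side.
r = 10.34/(2√3) = 10.34/3.464102 = 2.985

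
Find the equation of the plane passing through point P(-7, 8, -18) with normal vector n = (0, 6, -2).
d = n·P = (0)(-7) + (6)(8) + (-2)(-18) = 84
Plane: 6y - 2z = 84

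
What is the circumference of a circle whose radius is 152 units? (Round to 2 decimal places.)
Circumference = 2 * pi * r
Circumference = 2 * pi * 152
Circumference = 955.04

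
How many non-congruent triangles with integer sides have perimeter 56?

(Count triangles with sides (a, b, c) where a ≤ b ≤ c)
With a ≤ b ≤ c and a + b + c = 56, the triangle inequality a + b > c gives c < 56/2, so c ≤ 27.
Iterate a from 1 to ⌊p/3⌋ = 18; for each a, b ranges from a to ⌊(p−a)/2⌋ with c = p − a − b, keeping only c ≥ b.
Triples: (2, 27, 27), (3, 26, 27), (4, 25, 27), …
Count = 65 triangles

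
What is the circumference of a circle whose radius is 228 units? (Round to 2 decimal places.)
Circumference = 2 * pi * r
Circumference = 2 * pi * 228
Circumference = 1432.57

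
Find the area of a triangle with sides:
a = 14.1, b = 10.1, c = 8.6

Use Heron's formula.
s = (a+b+c)/2 = (14.1+10.1+8.6)/2 = 16.4
A = √(s(s-a)(s-b)(s-c)) = √(16.4·2.3·6.3·7.8)
A = √1853.56 = 43.05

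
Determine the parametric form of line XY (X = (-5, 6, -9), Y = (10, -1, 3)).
Direction vector d = Y - X = (15, -7, 12)
x = -5 + 15t, y = 6 - 7t, z = -9 + 12t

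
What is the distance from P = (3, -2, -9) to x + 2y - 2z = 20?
d = |1(3) + 2(-2) + (-2)(-9) - (20)| / √(1² + 2² + (-2)²) = 3/√9 = 1.0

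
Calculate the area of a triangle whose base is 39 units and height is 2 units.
Area = (1/2) * base * height
Area = (1/2) * 39 * 2
Area = 39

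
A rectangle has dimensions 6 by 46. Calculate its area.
Area = length * width
Area = 6 * 46
Area = 276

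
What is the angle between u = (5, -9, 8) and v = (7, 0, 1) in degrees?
u·v = 43, |u|² = 170, |v|² = 50
cos θ = 43/√8500 ≈ 0.4664
θ ≈ 62.2°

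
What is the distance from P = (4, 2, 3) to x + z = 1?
d = |1(4) + 0(2) + 1(3) - (1)| / √(1² + 0² + 1²) = 6/√2 = 4.243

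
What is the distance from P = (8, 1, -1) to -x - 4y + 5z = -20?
d = |(-1)(8) + (-4)(1) + 5(-1) - (-20)| / √((-1)² + (-4)² + 5²) = 3/√42 = 0.4629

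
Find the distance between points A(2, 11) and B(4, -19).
Using the distance formula: d = sqrt((x₂-x₁)² + (y₂-y₁)²)
dx = 4 - 2 = 2
dy = (-19) - 11 = -30
d = sqrt(2² + (-30)²) = sqrt(4 + 900) = sqrt(904) = 30.07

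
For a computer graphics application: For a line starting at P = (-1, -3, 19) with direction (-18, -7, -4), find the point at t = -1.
P(-1) = (-1 + (-18)(-1), -3 + (-7)(-1), 19 + (-4)(-1)) = (17, 4, 23)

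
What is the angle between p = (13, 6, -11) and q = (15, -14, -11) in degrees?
p·q = 232, |p|² = 326, |q|² = 542
cos θ = 232/√176692 ≈ 0.5519
θ ≈ 56.5°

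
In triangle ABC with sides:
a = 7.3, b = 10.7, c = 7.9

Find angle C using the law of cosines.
cos(C) = (a² + b² - c²)/(2ab)
cos(C) = (7.3² + 10.7² - 7.9²)/(2·7.3·10.7) = 105.37/156.22 = 0.674498
C = arccos(0.674498) = 47.58°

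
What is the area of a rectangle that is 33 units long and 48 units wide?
Area = length * width
Area = 33 * 48
Area = 1584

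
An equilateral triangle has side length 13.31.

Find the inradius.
For an equilateral triangle, r = s/(2√3) where s is the side.
r = 13.31/(2√3) = 13.31/3.464102 = 3.842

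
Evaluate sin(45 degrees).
sin(45 degrees) = sqrt(2)/2
Decimal approximation: 0.7071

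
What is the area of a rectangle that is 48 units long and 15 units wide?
Area = length * width
Area = 48 * 15
Area = 720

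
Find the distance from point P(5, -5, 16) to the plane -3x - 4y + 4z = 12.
d = |(-3)(5) + (-4)(-5) + 4(16) - (12)| / √((-3)² + (-4)² + 4²) = 57/√41 = 8.902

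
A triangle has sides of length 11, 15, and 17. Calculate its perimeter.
Perimeter = sum of all sides
Perimeter = 11 + 15 + 17
Perimeter = 43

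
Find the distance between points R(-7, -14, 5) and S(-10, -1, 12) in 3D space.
d = √[(-3)² + (13)² + (7)²] = √227 = 15.07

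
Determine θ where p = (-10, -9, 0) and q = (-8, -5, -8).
p·q = 125, |p|² = 181, |q|² = 153
cos θ = 125/√27693 ≈ 0.7511
θ ≈ 41.31°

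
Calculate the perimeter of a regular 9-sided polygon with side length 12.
Perimeter = number of sides * side length
Perimeter = 9 * 12
Perimeter = 108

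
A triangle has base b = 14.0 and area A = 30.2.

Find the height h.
A = ½bh  →  h = 2A/b
h = 2·30.2/14.0 = 4.314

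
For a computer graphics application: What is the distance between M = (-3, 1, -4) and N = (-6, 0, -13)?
d = √[(-3)² + (-1)² + (-9)²] = √91 = 9.539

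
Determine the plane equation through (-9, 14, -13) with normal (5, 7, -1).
d = n·P = (5)(-9) + (7)(14) + (-1)(-13) = 66
Plane: 5x + 7y - z = 66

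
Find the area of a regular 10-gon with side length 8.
For a regular 10-gon with side length s = 8:
Apothem a = s / (2*tan(pi/10)) = 8 / (2*tan(pi/10)) ≈ 12.3107
Perimeter P = 10 * 8 = 80
Area = (1/2) * P * a = (1/2) * 80 * 12.3107 = 492.43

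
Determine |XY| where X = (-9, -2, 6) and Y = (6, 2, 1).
d = √[(15)² + (4)² + (-5)²] = √266 = 16.31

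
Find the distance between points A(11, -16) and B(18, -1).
Using the distance formula: d = sqrt((x₂-x₁)² + (y₂-y₁)²)
dx = 18 - 11 = 7
dy = (-1) - (-16) = 15
d = sqrt(7² + 15²) = sqrt(49 + 225) = sqrt(274) = 16.55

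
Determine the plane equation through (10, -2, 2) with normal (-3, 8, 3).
d = n·P = (-3)(10) + (8)(-2) + (3)(2) = -40
Plane: -3x + 8y + 3z = -40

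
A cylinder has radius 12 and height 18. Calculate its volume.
Volume = pi * r² * h
Volume = pi * 12² * 18
Volume = pi * 144 * 18
Volume = pi * 2592
Volume = 8143.01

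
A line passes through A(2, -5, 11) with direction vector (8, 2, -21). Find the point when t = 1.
P(1) = (2 + 8(1), -5 + 2(1), 11 + (-21)(1)) = (10, -3, -10)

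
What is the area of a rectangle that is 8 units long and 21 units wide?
Area = length * width
Area = 8 * 21
Area = 168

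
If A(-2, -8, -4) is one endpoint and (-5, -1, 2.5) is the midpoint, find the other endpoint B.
B = (2×(-5) - (-2), 2×(-1) - (-8), 2×2.5 - (-4)) = (-8, 6, 9)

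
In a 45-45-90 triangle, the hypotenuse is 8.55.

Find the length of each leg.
In a 45-45-90 triangle, hypotenuse = leg·√2  →  leg = hypotenuse/√2
leg = 8.55/√2 = 6.046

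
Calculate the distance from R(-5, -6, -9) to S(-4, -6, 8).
d = √[(1)² + (0)² + (17)²] = √290 = 17.03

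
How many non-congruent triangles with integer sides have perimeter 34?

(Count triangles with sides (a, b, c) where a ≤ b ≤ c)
With a ≤ b ≤ c and a + b + c = 34, the triangle inequality a + b > c gives c < 34/2, so c ≤ 16.
Iterate a from 1 to ⌊p/3⌋ = 11; for each a, b ranges from a to ⌊(p−a)/2⌋ with c = p − a − b, keeping only c ≥ b.
Triples: (2, 16, 16), (3, 15, 16), (4, 14, 16), …
Count = 24 triangles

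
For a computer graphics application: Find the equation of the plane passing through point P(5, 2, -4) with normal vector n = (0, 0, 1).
d = n·P = (0)(5) + (0)(2) + (1)(-4) = -4
Plane: z = -4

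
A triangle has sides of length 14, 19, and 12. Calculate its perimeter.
Perimeter = sum of all sides
Perimeter = 14 + 19 + 12
Perimeter = 45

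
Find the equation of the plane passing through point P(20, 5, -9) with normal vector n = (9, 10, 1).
d = n·P = (9)(20) + (10)(5) + (1)(-9) = 221
Plane: 9x + 10y + z = 221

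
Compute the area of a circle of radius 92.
Area = pi * r²
Area = pi * 92²
Area = pi * 8464
Area = 26590.44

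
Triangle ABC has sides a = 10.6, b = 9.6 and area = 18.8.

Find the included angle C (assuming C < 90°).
Area = ½ab·sin(C)  →  sin(C) = 2·Area/(ab)
sin(C) = 2·18.8/(10.6·9.6) = 0.369497
C = arcsin(0.369497) = 21.68°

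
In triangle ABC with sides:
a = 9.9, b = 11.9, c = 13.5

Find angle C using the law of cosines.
cos(C) = (a² + b² - c²)/(2ab)
cos(C) = (9.9² + 11.9² - 13.5²)/(2·9.9·11.9) = 57.37/235.62 = 0.243485
C = arccos(0.243485) = 75.91°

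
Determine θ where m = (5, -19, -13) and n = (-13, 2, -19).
m·n = 144, |m|² = 555, |n|² = 534
cos θ = 144/√296370 ≈ 0.2645
θ ≈ 74.66°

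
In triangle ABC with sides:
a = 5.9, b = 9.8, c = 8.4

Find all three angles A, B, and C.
By the law of cosines:
cos(A) = (b² + c² - a²)/(2bc) = 0.800474  →  A = 36.82°
cos(B) = (a² + c² - b²)/(2ac) = 0.094128  →  B = 84.6°
cos(C) = (a² + b² - c²)/(2ab) = 0.521359  →  C = 58.58°
Check: A + B + C = 180.0° ✓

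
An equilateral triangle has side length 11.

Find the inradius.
For an equilateral triangle, r = s/(2√3) where s is the side.
r = 11/(2√3) = 11/3.464102 = 3.175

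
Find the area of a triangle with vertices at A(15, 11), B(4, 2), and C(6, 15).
Using the coordinate formula: Area = (1/2)|x₁(y₂-y₃) + x₂(y₃-y₁) + x₃(y₁-y₂)|
Area = (1/2)|15(2-15) + 4(15-11) + 6(11-2)|
Area = (1/2)|15*(-13) + 4*4 + 6*9|
Area = (1/2)|(-195) + 16 + 54|
Area = (1/2)*125 = 62.50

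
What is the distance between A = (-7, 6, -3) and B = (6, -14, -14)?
d = √[(13)² + (-20)² + (-11)²] = √690 = 26.27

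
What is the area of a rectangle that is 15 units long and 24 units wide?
Area = length * width
Area = 15 * 24
Area = 360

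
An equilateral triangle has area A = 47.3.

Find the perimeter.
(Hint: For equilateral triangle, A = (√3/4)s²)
A = (√3/4)s²  →  s² = 4A/√3 = 4·47.3/√3 = 109.235
s = 10.4515
Perimeter = 3s = 31.35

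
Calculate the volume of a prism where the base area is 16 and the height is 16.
Volume = base area * height
Volume = 16 * 16
Volume = 256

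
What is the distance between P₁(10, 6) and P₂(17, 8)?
Using the distance formula: d = sqrt((x₂-x₁)² + (y₂-y₁)²)
dx = 17 - 10 = 7
dy = 8 - 6 = 2
d = sqrt(7² + 2²) = sqrt(49 + 4) = sqrt(53) = 7.28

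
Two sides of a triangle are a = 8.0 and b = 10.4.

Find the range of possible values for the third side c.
By the triangle inequality: |a - b| < c < a + b
|8.0 - 10.4| < c < 8.0 + 10.4
2.4 < c < 18.4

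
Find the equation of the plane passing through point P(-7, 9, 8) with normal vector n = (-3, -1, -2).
d = n·P = (-3)(-7) + (-1)(9) + (-2)(8) = -4
Plane: -3x - y - 2z = -4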